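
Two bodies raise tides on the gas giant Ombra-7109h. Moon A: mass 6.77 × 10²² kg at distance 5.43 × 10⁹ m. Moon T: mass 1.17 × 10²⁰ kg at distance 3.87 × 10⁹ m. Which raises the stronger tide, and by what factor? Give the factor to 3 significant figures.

Moon A, by a factor of ≈ 209

Compare M/d³ for the two perturbers:
Moon A: (6.77 × 10²²) / (5.43 × 10⁹)³ = 4.229 × 10⁻⁷
Moon T: (1.17 × 10²⁰) / (3.87 × 10⁹)³ = 2.019 × 10⁻⁹
Ratio (larger/smaller) = 209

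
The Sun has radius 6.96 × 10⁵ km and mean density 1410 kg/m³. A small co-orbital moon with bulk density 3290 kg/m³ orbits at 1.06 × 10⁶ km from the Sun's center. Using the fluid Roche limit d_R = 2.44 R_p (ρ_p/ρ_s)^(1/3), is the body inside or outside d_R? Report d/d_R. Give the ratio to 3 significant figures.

d_R = 2.44 × (6.96 × 10⁵ km) × (1410/3290)^(1/3) = 1.280 × 10⁶ km
d/d_R = (1.06 × 10⁶) / (1.280 × 10⁶) = 0.828
Since d/d_R < 1, the body is inside the Roche limit.

inside; d/d_R ≈ 0.828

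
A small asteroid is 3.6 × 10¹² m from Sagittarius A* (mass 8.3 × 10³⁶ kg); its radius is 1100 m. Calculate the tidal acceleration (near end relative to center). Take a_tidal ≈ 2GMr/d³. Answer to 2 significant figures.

2.6 × 10⁻⁸ m/s²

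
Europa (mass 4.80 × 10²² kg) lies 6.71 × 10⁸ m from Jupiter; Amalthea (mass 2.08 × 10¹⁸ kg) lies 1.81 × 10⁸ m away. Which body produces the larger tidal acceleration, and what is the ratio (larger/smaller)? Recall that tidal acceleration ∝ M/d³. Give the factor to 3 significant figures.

The tide-raising term goes as M/d³ (the gradient of a 1/d² field).
Europa: (4.80 × 10²²) / (6.71 × 10⁸)³ = 1.589 × 10⁻⁴
Amalthea: (2.08 × 10¹⁸) / (1.81 × 10⁸)³ = 3.508 × 10⁻⁷
Ratio (larger/smaller) = 453

Europa, by a factor of ≈ 453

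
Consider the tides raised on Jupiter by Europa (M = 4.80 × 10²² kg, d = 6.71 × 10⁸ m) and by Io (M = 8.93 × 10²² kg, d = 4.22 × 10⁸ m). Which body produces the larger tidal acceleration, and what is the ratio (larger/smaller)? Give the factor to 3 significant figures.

Io, by a factor of ≈ 7.48

Tidal acceleration ∝ M/d³, so compare M/d³ for each.
Europa: (4.80 × 10²²) / (6.71 × 10⁸)³ = 1.589 × 10⁻⁴
Io: (8.93 × 10²²) / (4.22 × 10⁸)³ = 1.188 × 10⁻³
Ratio (larger/smaller) = 7.48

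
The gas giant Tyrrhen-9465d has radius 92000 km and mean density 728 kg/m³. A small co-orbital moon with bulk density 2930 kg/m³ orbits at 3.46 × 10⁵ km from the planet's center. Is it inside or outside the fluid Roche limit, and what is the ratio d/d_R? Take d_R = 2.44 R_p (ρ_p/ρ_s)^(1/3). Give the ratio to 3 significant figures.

outside; d/d_R ≈ 2.45

d_R = 2.44 × (92000 km) × (728/2930)^(1/3) = 1.411 × 10⁵ km
d/d_R = (3.46 × 10⁵) / (1.411 × 10⁵) = 2.45
Since d/d_R > 1, the body is outside the Roche limit.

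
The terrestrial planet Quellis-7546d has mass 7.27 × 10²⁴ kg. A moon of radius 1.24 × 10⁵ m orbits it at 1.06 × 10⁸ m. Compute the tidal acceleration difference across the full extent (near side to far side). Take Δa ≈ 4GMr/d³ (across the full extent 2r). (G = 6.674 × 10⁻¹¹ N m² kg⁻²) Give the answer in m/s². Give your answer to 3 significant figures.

2.02 × 10⁻⁴ m/s²

a_tidal = 4GMr/d³
        = 4 × (6.674 × 10⁻¹¹) × (7.27 × 10²⁴) × (1.24 × 10⁵) / (1.06 × 10⁸)³
        = 2.02 × 10⁻⁴ m/s²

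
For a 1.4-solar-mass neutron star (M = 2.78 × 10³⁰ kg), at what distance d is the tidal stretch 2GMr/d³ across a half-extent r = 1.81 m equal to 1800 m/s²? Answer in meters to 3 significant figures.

2GMr/d³ = a_tidal  ⇒  d = (2GMr / a_tidal)^(1/3)
d = (2 × 6.674×10⁻¹¹ × (2.78 × 10³⁰) × (1.81) / (1800))^(1/3)
  = 7.20 × 10⁵ m

7.20 × 10⁵ m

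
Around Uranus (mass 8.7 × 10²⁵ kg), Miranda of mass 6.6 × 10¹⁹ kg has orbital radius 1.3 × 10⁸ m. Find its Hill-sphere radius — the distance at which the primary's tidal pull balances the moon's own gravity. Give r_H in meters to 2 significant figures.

r_H ≈ a (m/3M)^(1/3)
    = (1.3 × 10⁸) × (6.6 × 10¹⁹ / (3 × 8.7 × 10²⁵))^(1/3)
    = 8.2 × 10⁵ m

8.2 × 10⁵ m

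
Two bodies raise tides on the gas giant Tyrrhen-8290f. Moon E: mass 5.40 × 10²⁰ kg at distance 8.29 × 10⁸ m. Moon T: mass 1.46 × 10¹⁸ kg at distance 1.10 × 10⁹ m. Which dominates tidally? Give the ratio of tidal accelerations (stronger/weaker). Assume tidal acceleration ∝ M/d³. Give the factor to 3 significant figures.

Moon E, by a factor of ≈ 864

Tidal acceleration ∝ M/d³, so compare M/d³ for each.
Moon E: (5.40 × 10²⁰) / (8.29 × 10⁸)³ = 9.478 × 10⁻⁷
Moon T: (1.46 × 10¹⁸) / (1.10 × 10⁹)³ = 1.097 × 10⁻⁹
Ratio (larger/smaller) = 864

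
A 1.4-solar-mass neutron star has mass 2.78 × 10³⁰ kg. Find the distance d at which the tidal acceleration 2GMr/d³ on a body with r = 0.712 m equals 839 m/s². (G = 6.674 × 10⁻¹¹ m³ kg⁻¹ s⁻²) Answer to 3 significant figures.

2GMr/d³ = a_tidal  ⇒  d = (2GMr / a_tidal)^(1/3)
d = (2 × 6.674×10⁻¹¹ × (2.78 × 10³⁰) × (0.712) / (839))^(1/3)
  = 6.80 × 10⁵ m

6.80 × 10⁵ m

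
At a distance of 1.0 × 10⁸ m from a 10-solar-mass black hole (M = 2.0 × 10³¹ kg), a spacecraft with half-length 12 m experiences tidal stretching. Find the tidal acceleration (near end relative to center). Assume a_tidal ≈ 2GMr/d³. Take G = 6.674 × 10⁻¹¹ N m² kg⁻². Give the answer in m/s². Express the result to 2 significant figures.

Δa = 2GMr/d³
   = 2 × (6.674 × 10⁻¹¹) × (2.0 × 10³¹) × (12) / (1.0 × 10⁸)³
   = 3.2 × 10⁻² m/s²

3.2 × 10⁻² m/s²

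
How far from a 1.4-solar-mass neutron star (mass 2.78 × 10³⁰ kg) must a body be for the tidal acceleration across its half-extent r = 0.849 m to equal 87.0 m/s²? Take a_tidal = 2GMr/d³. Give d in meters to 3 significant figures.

1.54 × 10⁶ m

2GMr/d³ = a_tidal  ⇒  d = (2GMr / a_tidal)^(1/3)
d = (2 × 6.674×10⁻¹¹ × (2.78 × 10³⁰) × (0.849) / (87.0))^(1/3)
  = 1.54 × 10⁶ m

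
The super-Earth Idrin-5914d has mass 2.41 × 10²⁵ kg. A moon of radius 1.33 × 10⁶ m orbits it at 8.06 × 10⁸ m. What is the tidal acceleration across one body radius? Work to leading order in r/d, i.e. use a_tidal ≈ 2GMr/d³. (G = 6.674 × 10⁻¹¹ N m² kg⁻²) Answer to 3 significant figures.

8.17 × 10⁻⁶ m/s²

Differencing GM/(d−r)² and GM/d² to first order in r/d gives 2GMr/d³.
Δa = 2GMr/d³
   = 2 × (6.674 × 10⁻¹¹) × (2.41 × 10²⁵) × (1.33 × 10⁶) / (8.06 × 10⁸)³
   = 8.17 × 10⁻⁶ m/s²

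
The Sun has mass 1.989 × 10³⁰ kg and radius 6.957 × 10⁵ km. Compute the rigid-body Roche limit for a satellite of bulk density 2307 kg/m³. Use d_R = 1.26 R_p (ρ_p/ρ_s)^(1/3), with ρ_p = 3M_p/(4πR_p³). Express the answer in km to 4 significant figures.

ρ_p = 3M_p/(4πR_p³) = 3 × (1.989 × 10³⁰) / (4π × (6.957 × 10⁸ m)³) = 1410 kg/m³
d_R = 1.26 × 6.957 × 10⁵ km × (1410/2307)^(1/3)
    = 7.439 × 10⁵ km

7.439 × 10⁵ km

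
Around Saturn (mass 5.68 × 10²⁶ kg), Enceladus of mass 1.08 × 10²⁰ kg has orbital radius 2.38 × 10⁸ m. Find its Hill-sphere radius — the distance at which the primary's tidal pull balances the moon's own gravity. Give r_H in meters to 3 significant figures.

9.49 × 10⁵ m

r_H ≈ a (m/3M)^(1/3)
    = (2.38 × 10⁸) × (1.08 × 10²⁰ / (3 × 5.68 × 10²⁶))^(1/3)
    = 9.49 × 10⁵ m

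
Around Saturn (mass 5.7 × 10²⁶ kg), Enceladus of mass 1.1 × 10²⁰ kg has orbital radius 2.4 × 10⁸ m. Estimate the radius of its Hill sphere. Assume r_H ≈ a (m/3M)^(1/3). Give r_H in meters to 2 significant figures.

9.6 × 10⁵ m

r_H ≈ a (m/3M)^(1/3)
    = (2.4 × 10⁸) × (1.1 × 10²⁰ / (3 × 5.7 × 10²⁶))^(1/3)
    = 9.6 × 10⁵ m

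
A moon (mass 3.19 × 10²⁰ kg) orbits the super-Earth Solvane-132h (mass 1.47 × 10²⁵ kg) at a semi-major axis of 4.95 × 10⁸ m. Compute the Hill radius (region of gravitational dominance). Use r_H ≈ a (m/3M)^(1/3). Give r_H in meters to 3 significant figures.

r_H ≈ a (m/3M)^(1/3)
    = (4.95 × 10⁸) × (3.19 × 10²⁰ / (3 × 1.47 × 10²⁵))^(1/3)
    = 9.57 × 10⁶ m

9.57 × 10⁶ m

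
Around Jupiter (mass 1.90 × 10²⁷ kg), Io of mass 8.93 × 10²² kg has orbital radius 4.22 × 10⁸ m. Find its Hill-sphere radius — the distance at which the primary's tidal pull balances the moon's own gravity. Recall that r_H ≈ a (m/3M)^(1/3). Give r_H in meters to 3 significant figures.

1.06 × 10⁷ m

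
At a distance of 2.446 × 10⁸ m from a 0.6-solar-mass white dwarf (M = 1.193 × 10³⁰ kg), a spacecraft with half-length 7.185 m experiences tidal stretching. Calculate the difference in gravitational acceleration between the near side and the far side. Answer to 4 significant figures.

Δa = 4GMr/d³
   = 4 × (6.674 × 10⁻¹¹) × (1.193 × 10³⁰) × (7.185) / (2.446 × 10⁸)³
   = 1.564 × 10⁻⁴ m/s²

1.564 × 10⁻⁴ m/s²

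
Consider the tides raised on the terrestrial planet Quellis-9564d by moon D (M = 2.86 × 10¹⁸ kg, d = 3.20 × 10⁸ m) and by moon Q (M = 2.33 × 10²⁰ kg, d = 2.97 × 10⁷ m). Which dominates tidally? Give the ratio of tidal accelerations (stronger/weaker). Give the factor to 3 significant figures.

Moon Q, by a factor of ≈ 1.02 × 10⁵

The tide-raising term goes as M/d³ (the gradient of a 1/d² field).
Moon D: (2.86 × 10¹⁸) / (3.20 × 10⁸)³ = 8.728 × 10⁻⁸
Moon Q: (2.33 × 10²⁰) / (2.97 × 10⁷)³ = 8.894 × 10⁻³
Ratio (larger/smaller) = 1.02 × 10⁵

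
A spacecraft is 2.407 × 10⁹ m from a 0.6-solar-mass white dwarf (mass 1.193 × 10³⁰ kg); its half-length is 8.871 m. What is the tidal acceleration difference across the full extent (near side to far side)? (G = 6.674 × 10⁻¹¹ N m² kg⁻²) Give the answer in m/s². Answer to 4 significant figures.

2.026 × 10⁻⁷ m/s²

Near-to-far spans 2r, so the tidal difference is twice the near-to-center value: 4GMr/d³.
Δa = 4GMr/d³
   = 4 × (6.674 × 10⁻¹¹) × (1.193 × 10³⁰) × (8.871) / (2.407 × 10⁹)³
   = 2.026 × 10⁻⁷ m/s²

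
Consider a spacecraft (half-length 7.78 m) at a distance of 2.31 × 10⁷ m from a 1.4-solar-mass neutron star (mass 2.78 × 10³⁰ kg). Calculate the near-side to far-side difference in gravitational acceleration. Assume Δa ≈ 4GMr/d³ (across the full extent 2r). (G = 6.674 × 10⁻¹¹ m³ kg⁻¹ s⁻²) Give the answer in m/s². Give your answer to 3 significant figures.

4.68 × 10⁻¹ m/s²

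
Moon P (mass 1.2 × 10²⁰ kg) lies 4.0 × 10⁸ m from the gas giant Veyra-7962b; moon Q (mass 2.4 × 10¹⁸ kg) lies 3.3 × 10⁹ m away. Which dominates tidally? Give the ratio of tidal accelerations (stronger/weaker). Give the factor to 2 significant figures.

Moon P, by a factor of ≈ 28000

The tide-raising term goes as M/d³ (the gradient of a 1/d² field).
Moon P: (1.2 × 10²⁰) / (4.0 × 10⁸)³ = 1.875 × 10⁻⁶
Moon Q: (2.4 × 10¹⁸) / (3.3 × 10⁹)³ = 6.678 × 10⁻¹¹
Ratio (larger/smaller) = 28000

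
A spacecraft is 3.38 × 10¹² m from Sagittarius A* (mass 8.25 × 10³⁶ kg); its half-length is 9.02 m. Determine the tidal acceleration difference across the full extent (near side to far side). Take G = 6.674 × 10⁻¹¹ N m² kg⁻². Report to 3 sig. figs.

Differencing GM/(d−r)² and GM/(d+r)² to first order in r/d gives 4GMr/d³.
a_tidal = 4GMr/d³
        = 4 × (6.674 × 10⁻¹¹) × (8.25 × 10³⁶) × (9.02) / (3.38 × 10¹²)³
        = 5.14 × 10⁻¹⁰ m/s²

5.14 × 10⁻¹⁰ m/s²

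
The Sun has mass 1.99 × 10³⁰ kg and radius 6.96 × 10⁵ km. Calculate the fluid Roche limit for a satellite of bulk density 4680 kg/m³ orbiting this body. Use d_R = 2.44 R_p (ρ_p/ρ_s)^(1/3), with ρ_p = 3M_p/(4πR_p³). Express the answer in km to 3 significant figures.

1.14 × 10⁶ km

ρ_p = 3M_p/(4πR_p³) = 3 × (1.99 × 10³⁰) / (4π × (6.96 × 10⁸ m)³) = 1410 kg/m³
d_R = 2.44 × 6.96 × 10⁵ km × (1410/4680)^(1/3)
    = 1.14 × 10⁶ km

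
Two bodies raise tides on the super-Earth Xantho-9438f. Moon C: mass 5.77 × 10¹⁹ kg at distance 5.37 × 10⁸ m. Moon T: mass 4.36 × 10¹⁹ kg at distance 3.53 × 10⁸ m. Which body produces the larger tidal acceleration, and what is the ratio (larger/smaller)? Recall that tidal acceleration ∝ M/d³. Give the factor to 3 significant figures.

The tide-raising term goes as M/d³ (the gradient of a 1/d² field).
Moon C: (5.77 × 10¹⁹) / (5.37 × 10⁸)³ = 3.726 × 10⁻⁷
Moon T: (4.36 × 10¹⁹) / (3.53 × 10⁸)³ = 9.912 × 10⁻⁷
Ratio (larger/smaller) = 2.66

Moon T, by a factor of ≈ 2.66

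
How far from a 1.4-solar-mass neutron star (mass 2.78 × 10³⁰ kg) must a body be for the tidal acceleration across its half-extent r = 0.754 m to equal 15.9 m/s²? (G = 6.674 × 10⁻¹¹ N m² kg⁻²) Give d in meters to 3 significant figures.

2.60 × 10⁶ m

2GMr/d³ = a_tidal  ⇒  d = (2GMr / a_tidal)^(1/3)
d = (2 × 6.674×10⁻¹¹ × (2.78 × 10³⁰) × (0.754) / (15.9))^(1/3)
  = 2.60 × 10⁶ m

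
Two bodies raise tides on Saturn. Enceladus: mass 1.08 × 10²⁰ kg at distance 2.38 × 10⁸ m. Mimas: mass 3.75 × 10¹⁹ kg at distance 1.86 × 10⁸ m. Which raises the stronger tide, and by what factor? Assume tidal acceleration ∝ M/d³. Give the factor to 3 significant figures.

Tidal stretch scales as M/d³; compute that for each body.
Enceladus: (1.08 × 10²⁰) / (2.38 × 10⁸)³ = 8.011 × 10⁻⁶
Mimas: (3.75 × 10¹⁹) / (1.86 × 10⁸)³ = 5.828 × 10⁻⁶
Ratio (larger/smaller) = 1.37

Enceladus, by a factor of ≈ 1.37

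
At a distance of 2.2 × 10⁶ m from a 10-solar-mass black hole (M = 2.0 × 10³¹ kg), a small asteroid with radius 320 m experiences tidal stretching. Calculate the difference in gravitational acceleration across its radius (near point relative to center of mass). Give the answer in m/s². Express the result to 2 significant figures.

8.0 × 10⁴ m/s²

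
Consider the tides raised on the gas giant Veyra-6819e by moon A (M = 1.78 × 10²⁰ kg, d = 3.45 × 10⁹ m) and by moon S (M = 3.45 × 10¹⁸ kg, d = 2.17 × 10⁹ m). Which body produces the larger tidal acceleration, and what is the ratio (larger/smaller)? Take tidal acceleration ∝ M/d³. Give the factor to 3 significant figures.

Moon A, by a factor of ≈ 12.8

Tidal acceleration ∝ M/d³, so compare M/d³ for each.
Moon A: (1.78 × 10²⁰) / (3.45 × 10⁹)³ = 4.335 × 10⁻⁹
Moon S: (3.45 × 10¹⁸) / (2.17 × 10⁹)³ = 3.376 × 10⁻¹⁰
Ratio (larger/smaller) = 12.8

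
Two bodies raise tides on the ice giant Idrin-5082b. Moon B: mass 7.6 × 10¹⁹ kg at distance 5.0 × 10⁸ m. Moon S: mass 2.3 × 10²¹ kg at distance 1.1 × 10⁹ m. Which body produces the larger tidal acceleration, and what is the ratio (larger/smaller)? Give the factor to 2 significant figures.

Moon S, by a factor of ≈ 2.8

Compare M/d³ for the two perturbers:
Moon B: (7.6 × 10¹⁹) / (5.0 × 10⁸)³ = 6.080 × 10⁻⁷
Moon S: (2.3 × 10²¹) / (1.1 × 10⁹)³ = 1.728 × 10⁻⁶
Ratio (larger/smaller) = 2.8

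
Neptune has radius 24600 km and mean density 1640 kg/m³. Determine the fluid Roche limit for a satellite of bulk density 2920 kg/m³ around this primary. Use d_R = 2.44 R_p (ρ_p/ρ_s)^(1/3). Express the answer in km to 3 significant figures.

d_R = 2.44 × 24600 km × (1640/2920)^(1/3)
    = 49500 km

49500 km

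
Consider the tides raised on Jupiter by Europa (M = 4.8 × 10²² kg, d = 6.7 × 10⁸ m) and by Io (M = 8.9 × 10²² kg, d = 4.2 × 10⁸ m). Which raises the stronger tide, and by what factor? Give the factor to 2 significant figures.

Io, by a factor of ≈ 7.5

The tide-raising term goes as M/d³ (the gradient of a 1/d² field).
Europa: (4.8 × 10²²) / (6.7 × 10⁸)³ = 1.596 × 10⁻⁴
Io: (8.9 × 10²²) / (4.2 × 10⁸)³ = 1.201 × 10⁻³
Ratio (larger/smaller) = 7.5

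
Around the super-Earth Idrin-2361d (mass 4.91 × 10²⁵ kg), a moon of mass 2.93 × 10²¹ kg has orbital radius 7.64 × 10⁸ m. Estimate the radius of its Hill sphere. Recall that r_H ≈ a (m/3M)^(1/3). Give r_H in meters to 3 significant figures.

r_H ≈ a (m/3M)^(1/3)
    = (7.64 × 10⁸) × (2.93 × 10²¹ / (3 × 4.91 × 10²⁵))^(1/3)
    = 2.07 × 10⁷ m

2.07 × 10⁷ m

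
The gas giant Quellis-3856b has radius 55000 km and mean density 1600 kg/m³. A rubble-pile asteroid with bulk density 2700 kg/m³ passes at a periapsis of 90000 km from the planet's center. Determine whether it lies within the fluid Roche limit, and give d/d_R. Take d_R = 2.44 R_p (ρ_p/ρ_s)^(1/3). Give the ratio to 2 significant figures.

d_R = 2.44 × (55000 km) × (1600/2700)^(1/3) = 1.127 × 10⁵ km
d/d_R = (90000) / (1.127 × 10⁵) = 0.80
Since d/d_R < 1, the body is inside the Roche limit.

inside; d/d_R ≈ 0.80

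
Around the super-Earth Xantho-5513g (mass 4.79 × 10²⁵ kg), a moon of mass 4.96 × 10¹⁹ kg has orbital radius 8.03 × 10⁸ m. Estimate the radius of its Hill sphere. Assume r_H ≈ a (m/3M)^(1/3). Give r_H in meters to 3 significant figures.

5.63 × 10⁶ m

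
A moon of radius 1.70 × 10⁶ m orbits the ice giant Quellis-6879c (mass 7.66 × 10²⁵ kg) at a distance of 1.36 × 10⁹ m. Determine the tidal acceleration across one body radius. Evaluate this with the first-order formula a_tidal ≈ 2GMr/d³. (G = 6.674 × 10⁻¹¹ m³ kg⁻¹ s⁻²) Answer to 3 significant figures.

Δa = 2GMr/d³
   = 2 × (6.674 × 10⁻¹¹) × (7.66 × 10²⁵) × (1.70 × 10⁶) / (1.36 × 10⁹)³
   = 6.91 × 10⁻⁶ m/s²

6.91 × 10⁻⁶ m/s²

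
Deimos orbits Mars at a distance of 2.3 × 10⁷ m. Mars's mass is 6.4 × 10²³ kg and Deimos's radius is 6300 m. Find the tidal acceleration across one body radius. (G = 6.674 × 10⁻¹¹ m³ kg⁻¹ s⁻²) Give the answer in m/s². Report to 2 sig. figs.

4.4 × 10⁻⁵ m/s²

Δg = 2GMr/d³
   = 2 × (6.674 × 10⁻¹¹) × (6.4 × 10²³) × (6300) / (2.3 × 10⁷)³
   = 4.4 × 10⁻⁵ m/s²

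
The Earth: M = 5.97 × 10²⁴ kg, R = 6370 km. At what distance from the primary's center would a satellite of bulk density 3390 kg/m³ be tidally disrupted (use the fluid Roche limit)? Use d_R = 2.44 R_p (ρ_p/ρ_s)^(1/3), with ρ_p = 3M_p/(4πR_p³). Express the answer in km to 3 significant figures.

18300 km

ρ_p = 3M_p/(4πR_p³) = 3 × (5.97 × 10²⁴) / (4π × (6.37 × 10⁶ m)³) = 5510 kg/m³
d_R = 2.44 × 6370 km × (5510/3390)^(1/3)
    = 18300 km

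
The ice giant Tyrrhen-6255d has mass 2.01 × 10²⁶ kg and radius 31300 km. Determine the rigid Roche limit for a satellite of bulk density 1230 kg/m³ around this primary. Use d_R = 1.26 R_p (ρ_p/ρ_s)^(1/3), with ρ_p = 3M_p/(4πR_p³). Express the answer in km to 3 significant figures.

42700 km

ρ_p = 3M_p/(4πR_p³) = 3 × (2.01 × 10²⁶) / (4π × (3.13 × 10⁷ m)³) = 1560 kg/m³
d_R = 1.26 × 31300 km × (1560/1230)^(1/3)
    = 42700 km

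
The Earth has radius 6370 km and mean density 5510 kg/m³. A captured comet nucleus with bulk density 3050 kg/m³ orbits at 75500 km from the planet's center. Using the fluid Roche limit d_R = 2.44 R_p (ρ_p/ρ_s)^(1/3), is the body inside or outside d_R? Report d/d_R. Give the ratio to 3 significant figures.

outside; d/d_R ≈ 3.99

d_R = 2.44 × (6370 km) × (5510/3050)^(1/3) = 18930 km
d/d_R = (75500) / (18930) = 3.99
Since d/d_R > 1, the body is outside the Roche limit.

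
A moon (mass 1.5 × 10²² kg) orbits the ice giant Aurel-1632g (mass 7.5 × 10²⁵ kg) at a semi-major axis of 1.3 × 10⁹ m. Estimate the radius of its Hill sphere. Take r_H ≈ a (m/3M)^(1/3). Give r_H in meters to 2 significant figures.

r_H ≈ a (m/3M)^(1/3)
    = (1.3 × 10⁹) × (1.5 × 10²² / (3 × 7.5 × 10²⁵))^(1/3)
    = 5.3 × 10⁷ m

5.3 × 10⁷ m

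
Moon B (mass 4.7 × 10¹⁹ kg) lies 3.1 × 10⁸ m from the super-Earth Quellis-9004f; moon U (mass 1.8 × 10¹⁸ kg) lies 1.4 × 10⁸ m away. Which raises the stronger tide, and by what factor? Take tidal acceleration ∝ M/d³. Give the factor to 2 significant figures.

Moon B, by a factor of ≈ 2.4

Tidal acceleration ∝ M/d³, so compare M/d³ for each.
Moon B: (4.7 × 10¹⁹) / (3.1 × 10⁸)³ = 1.578 × 10⁻⁶
Moon U: (1.8 × 10¹⁸) / (1.4 × 10⁸)³ = 6.560 × 10⁻⁷
Ratio (larger/smaller) = 2.4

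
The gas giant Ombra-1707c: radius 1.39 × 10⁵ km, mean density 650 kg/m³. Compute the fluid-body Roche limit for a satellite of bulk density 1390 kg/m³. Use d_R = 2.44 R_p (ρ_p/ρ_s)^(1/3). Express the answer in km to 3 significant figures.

2.63 × 10⁵ km

d_R = 2.44 × 1.39 × 10⁵ km × (650/1390)^(1/3)
    = 2.63 × 10⁵ km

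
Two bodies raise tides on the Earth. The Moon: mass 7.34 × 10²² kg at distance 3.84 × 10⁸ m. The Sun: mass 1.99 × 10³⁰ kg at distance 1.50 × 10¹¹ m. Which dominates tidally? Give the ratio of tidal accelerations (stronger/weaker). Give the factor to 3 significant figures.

Tidal acceleration ∝ M/d³, so compare M/d³ for each.
The Moon: (7.34 × 10²²) / (3.84 × 10⁸)³ = 1.296 × 10⁻³
The Sun: (1.99 × 10³⁰) / (1.50 × 10¹¹)³ = 5.896 × 10⁻⁴
Ratio (larger/smaller) = 2.20

The Moon, by a factor of ≈ 2.20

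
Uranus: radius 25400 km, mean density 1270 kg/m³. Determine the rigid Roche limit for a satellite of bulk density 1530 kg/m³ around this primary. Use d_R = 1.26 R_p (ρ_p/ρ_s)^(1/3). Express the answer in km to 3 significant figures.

30100 km

d_R = 1.26 × 25400 km × (1270/1530)^(1/3)
    = 30100 km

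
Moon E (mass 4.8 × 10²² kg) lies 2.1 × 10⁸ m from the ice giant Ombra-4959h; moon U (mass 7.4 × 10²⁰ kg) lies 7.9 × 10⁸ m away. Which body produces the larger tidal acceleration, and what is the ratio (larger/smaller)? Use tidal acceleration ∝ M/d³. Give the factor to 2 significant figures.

Tidal acceleration ∝ M/d³, so compare M/d³ for each.
Moon E: (4.8 × 10²²) / (2.1 × 10⁸)³ = 5.183 × 10⁻³
Moon U: (7.4 × 10²⁰) / (7.9 × 10⁸)³ = 1.501 × 10⁻⁶
Ratio (larger/smaller) = 3500

Moon E, by a factor of ≈ 3500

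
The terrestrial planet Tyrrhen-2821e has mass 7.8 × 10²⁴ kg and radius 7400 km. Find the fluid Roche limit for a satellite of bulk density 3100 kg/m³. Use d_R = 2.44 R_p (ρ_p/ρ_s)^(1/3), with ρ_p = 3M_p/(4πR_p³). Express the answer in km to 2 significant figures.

ρ_p = 3M_p/(4πR_p³) = 3 × (7.8 × 10²⁴) / (4π × (7.4 × 10⁶ m)³) = 4600 kg/m³
d_R = 2.44 × 7400 km × (4600/3100)^(1/3)
    = 21000 km

21000 km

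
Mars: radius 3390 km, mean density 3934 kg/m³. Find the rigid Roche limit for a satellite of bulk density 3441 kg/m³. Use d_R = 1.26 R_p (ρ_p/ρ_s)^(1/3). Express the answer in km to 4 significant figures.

4466 km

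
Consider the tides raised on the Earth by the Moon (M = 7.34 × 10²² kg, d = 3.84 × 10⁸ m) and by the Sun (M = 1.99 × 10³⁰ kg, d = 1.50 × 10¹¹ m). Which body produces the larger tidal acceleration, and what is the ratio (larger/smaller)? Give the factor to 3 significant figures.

The Moon, by a factor of ≈ 2.20

Tidal acceleration ∝ M/d³, so compare M/d³ for each.
The Moon: (7.34 × 10²²) / (3.84 × 10⁸)³ = 1.296 × 10⁻³
The Sun: (1.99 × 10³⁰) / (1.50 × 10¹¹)³ = 5.896 × 10⁻⁴
Ratio (larger/smaller) = 2.20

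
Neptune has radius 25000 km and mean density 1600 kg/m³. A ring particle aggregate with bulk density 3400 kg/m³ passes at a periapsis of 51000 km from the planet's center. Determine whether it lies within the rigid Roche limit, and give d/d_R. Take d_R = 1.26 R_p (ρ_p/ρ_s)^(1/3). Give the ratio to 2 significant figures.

d_R = 1.26 × (25000 km) × (1600/3400)^(1/3) = 24500 km
d/d_R = (51000) / (24500) = 2.1
Since d/d_R > 1, the body is outside the Roche limit.

outside; d/d_R ≈ 2.1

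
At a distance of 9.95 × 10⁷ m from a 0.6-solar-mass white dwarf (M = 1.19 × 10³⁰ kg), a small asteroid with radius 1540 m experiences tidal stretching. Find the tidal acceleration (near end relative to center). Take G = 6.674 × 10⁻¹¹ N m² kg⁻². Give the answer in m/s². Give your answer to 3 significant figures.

2.48 × 10⁻¹ m/s²

Since r ≪ d, expand the inverse-square field across one radius to get the leading 2GMr/d³ term.
Δa = 2GMr/d³
   = 2 × (6.674 × 10⁻¹¹) × (1.19 × 10³⁰) × (1540) / (9.95 × 10⁷)³
   = 2.48 × 10⁻¹ m/s²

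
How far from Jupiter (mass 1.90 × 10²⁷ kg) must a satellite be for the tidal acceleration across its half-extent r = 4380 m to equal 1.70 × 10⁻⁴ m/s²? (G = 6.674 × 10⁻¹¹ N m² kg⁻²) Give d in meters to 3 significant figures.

2GMr/d³ = a_tidal  ⇒  d = (2GMr / a_tidal)^(1/3)
d = (2 × 6.674×10⁻¹¹ × (1.90 × 10²⁷) × (4380) / (1.70 × 10⁻⁴))^(1/3)
  = 1.87 × 10⁸ m

1.87 × 10⁸ m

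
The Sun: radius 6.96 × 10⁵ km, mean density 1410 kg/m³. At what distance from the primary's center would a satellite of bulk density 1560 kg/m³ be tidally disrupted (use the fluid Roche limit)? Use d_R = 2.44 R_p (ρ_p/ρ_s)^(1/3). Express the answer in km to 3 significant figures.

1.64 × 10⁶ km

d_R = 2.44 × 6.96 × 10⁵ km × (1410/1560)^(1/3)
    = 1.64 × 10⁶ km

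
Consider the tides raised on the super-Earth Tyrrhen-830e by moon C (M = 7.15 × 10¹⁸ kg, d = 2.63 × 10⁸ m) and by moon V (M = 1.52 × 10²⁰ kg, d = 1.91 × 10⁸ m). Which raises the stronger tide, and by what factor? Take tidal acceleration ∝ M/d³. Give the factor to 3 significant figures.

Moon V, by a factor of ≈ 55.5

Compare M/d³ for the two perturbers:
Moon C: (7.15 × 10¹⁸) / (2.63 × 10⁸)³ = 3.930 × 10⁻⁷
Moon V: (1.52 × 10²⁰) / (1.91 × 10⁸)³ = 2.181 × 10⁻⁵
Ratio (larger/smaller) = 55.5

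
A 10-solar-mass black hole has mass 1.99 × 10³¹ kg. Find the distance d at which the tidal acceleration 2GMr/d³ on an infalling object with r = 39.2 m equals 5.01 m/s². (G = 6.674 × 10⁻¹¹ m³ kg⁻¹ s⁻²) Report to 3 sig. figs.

2.75 × 10⁷ m

2GMr/d³ = a_tidal  ⇒  d = (2GMr / a_tidal)^(1/3)
d = (2 × 6.674×10⁻¹¹ × (1.99 × 10³¹) × (39.2) / (5.01))^(1/3)
  = 2.75 × 10⁷ m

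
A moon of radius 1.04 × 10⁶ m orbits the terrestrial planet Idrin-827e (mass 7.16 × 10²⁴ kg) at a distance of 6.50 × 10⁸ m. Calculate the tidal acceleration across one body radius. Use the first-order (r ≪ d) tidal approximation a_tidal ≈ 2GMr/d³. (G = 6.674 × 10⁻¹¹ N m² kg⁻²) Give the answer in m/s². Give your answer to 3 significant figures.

a_tidal = 2GMr/d³
        = 2 × (6.674 × 10⁻¹¹) × (7.16 × 10²⁴) × (1.04 × 10⁶) / (6.50 × 10⁸)³
        = 3.62 × 10⁻⁶ m/s²

3.62 × 10⁻⁶ m/s²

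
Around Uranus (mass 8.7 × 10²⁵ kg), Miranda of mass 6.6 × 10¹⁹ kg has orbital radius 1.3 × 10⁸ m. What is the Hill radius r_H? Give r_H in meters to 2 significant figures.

r_H ≈ a (m/3M)^(1/3)
    = (1.3 × 10⁸) × (6.6 × 10¹⁹ / (3 × 8.7 × 10²⁵))^(1/3)
    = 8.2 × 10⁵ m

8.2 × 10⁵ m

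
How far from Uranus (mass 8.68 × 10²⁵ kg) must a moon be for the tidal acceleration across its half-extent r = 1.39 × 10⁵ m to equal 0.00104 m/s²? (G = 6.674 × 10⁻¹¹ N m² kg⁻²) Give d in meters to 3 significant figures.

1.16 × 10⁸ m

2GMr/d³ = a_tidal  ⇒  d = (2GMr / a_tidal)^(1/3)
d = (2 × 6.674×10⁻¹¹ × (8.68 × 10²⁵) × (1.39 × 10⁵) / (0.00104))^(1/3)
  = 1.16 × 10⁸ m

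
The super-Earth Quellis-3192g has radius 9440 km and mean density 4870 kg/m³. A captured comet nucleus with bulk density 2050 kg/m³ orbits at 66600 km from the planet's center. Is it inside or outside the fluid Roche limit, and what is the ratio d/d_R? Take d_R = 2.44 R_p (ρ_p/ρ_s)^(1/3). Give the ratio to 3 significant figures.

d_R = 2.44 × (9440 km) × (4870/2050)^(1/3) = 30730 km
d/d_R = (66600) / (30730) = 2.17
Since d/d_R > 1, the body is outside the Roche limit.

outside; d/d_R ≈ 2.17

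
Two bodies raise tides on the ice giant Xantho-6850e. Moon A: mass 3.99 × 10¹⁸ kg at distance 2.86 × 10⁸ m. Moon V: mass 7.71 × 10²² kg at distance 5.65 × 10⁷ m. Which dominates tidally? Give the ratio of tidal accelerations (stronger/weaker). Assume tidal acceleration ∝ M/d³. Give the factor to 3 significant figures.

The tide-raising term goes as M/d³ (the gradient of a 1/d² field).
Moon A: (3.99 × 10¹⁸) / (2.86 × 10⁸)³ = 1.706 × 10⁻⁷
Moon V: (7.71 × 10²²) / (5.65 × 10⁷)³ = 4.275 × 10⁻¹
Ratio (larger/smaller) = 2.51 × 10⁶

Moon V, by a factor of ≈ 2.51 × 10⁶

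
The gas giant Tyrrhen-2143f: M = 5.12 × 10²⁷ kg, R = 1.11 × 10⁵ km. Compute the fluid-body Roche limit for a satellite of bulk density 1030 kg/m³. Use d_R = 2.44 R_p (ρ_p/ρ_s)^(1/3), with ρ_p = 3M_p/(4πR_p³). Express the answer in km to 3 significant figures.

ρ_p = 3M_p/(4πR_p³) = 3 × (5.12 × 10²⁷) / (4π × (1.11 × 10⁸ m)³) = 894 kg/m³
d_R = 2.44 × 1.11 × 10⁵ km × (894/1030)^(1/3)
    = 2.58 × 10⁵ km

2.58 × 10⁵ km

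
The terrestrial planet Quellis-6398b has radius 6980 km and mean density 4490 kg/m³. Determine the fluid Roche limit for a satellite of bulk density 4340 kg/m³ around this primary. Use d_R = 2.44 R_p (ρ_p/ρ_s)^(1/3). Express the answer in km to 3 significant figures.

d_R = 2.44 × 6980 km × (4490/4340)^(1/3)
    = 17200 km

17200 km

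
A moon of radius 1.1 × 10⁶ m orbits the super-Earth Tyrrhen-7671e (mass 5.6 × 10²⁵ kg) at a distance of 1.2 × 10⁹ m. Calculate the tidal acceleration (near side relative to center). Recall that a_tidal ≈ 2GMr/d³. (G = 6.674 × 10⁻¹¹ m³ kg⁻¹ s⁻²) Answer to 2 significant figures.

The tidal stretch is the gradient of GM/d² times the body's extent r, hence the 1/d³ dependence.
Δg = 2GMr/d³
   = 2 × (6.674 × 10⁻¹¹) × (5.6 × 10²⁵) × (1.1 × 10⁶) / (1.2 × 10⁹)³
   = 4.8 × 10⁻⁶ m/s²

4.8 × 10⁻⁶ m/s²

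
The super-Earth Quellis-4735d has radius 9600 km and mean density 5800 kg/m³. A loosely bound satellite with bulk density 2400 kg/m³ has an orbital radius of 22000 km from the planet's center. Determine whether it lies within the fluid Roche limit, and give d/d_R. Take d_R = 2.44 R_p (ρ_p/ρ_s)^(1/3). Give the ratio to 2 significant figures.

inside; d/d_R ≈ 0.70

d_R = 2.44 × (9600 km) × (5800/2400)^(1/3) = 31430 km
d/d_R = (22000) / (31430) = 0.70
Since d/d_R < 1, the body is inside the Roche limit.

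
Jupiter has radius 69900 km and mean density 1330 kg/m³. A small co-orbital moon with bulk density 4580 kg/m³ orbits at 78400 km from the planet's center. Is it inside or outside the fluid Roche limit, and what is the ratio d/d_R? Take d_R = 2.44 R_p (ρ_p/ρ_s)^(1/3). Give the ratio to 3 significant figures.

inside; d/d_R ≈ 0.694

d_R = 2.44 × (69900 km) × (1330/4580)^(1/3) = 1.129 × 10⁵ km
d/d_R = (78400) / (1.129 × 10⁵) = 0.694
Since d/d_R < 1, the body is inside the Roche limit.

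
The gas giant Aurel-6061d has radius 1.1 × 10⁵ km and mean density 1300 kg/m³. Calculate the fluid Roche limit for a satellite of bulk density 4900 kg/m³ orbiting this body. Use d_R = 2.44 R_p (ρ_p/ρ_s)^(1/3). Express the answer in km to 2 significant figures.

1.7 × 10⁵ km

d_R = 2.44 × 1.1 × 10⁵ km × (1300/4900)^(1/3)
    = 1.7 × 10⁵ km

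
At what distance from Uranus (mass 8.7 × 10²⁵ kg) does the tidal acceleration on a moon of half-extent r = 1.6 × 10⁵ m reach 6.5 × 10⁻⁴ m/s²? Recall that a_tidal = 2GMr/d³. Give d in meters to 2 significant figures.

2GMr/d³ = a_tidal  ⇒  d = (2GMr / a_tidal)^(1/3)
d = (2 × 6.674×10⁻¹¹ × (8.7 × 10²⁵) × (1.6 × 10⁵) / (6.5 × 10⁻⁴))^(1/3)
  = 1.4 × 10⁸ m

1.4 × 10⁸ m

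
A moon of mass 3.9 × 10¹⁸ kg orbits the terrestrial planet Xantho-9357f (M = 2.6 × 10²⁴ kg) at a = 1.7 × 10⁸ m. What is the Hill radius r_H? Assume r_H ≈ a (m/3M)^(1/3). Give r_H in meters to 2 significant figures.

1.3 × 10⁶ m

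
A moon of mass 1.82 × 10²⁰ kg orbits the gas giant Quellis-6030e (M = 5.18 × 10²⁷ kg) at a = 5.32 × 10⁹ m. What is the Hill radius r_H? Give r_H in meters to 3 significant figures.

r_H ≈ a (m/3M)^(1/3)
    = (5.32 × 10⁹) × (1.82 × 10²⁰ / (3 × 5.18 × 10²⁷))^(1/3)
    = 1.21 × 10⁷ m

1.21 × 10⁷ m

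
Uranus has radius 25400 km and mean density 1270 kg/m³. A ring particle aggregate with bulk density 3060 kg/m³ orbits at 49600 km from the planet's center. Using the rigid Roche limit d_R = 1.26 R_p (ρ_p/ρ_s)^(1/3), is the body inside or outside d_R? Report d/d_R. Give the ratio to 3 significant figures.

d_R = 1.26 × (25400 km) × (1270/3060)^(1/3) = 23870 km
d/d_R = (49600) / (23870) = 2.08
Since d/d_R > 1, the body is outside the Roche limit.

outside; d/d_R ≈ 2.08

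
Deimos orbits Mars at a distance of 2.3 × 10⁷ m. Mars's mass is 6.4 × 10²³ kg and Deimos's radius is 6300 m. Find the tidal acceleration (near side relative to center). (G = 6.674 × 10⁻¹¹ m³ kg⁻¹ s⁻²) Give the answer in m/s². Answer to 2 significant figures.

Δg = 2GMr/d³
   = 2 × (6.674 × 10⁻¹¹) × (6.4 × 10²³) × (6300) / (2.3 × 10⁷)³
   = 4.4 × 10⁻⁵ m/s²

4.4 × 10⁻⁵ m/s²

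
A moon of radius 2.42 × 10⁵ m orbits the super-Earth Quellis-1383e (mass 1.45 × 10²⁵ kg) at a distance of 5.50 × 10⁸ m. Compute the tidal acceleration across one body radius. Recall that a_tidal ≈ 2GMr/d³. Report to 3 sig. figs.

Δg = 2GMr/d³
   = 2 × (6.674 × 10⁻¹¹) × (1.45 × 10²⁵) × (2.42 × 10⁵) / (5.50 × 10⁸)³
   = 2.82 × 10⁻⁶ m/s²

2.82 × 10⁻⁶ m/s²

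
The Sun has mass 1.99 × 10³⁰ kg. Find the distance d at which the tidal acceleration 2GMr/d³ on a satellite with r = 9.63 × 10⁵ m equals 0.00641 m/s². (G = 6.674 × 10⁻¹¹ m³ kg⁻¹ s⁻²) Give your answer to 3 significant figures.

2GMr/d³ = a_tidal  ⇒  d = (2GMr / a_tidal)^(1/3)
d = (2 × 6.674×10⁻¹¹ × (1.99 × 10³⁰) × (9.63 × 10⁵) / (0.00641))^(1/3)
  = 3.42 × 10⁹ m

3.42 × 10⁹ m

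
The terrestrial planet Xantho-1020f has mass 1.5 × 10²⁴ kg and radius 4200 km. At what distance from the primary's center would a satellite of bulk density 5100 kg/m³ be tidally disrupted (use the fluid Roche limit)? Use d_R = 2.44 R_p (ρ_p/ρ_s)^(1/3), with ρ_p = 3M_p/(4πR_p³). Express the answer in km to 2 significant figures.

ρ_p = 3M_p/(4πR_p³) = 3 × (1.5 × 10²⁴) / (4π × (4.2 × 10⁶ m)³) = 4800 kg/m³
d_R = 2.44 × 4200 km × (4800/5100)^(1/3)
    = 10000 km

10000 km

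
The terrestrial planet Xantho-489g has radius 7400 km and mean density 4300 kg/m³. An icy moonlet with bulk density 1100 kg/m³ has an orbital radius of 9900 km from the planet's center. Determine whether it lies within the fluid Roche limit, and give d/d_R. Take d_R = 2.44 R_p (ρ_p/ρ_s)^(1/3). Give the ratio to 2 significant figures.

d_R = 2.44 × (7400 km) × (4300/1100)^(1/3) = 28440 km
d/d_R = (9900) / (28440) = 0.35
Since d/d_R < 1, the body is inside the Roche limit.

inside; d/d_R ≈ 0.35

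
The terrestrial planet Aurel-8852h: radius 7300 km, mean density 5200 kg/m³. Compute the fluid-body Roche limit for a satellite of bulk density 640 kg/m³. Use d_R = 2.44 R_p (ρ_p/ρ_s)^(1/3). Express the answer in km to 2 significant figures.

36000 km

d_R = 2.44 × 7300 km × (5200/640)^(1/3)
    = 36000 km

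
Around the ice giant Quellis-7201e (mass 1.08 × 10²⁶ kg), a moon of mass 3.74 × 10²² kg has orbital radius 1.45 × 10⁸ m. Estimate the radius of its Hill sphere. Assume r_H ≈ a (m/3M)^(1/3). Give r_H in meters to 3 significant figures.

r_H ≈ a (m/3M)^(1/3)
    = (1.45 × 10⁸) × (3.74 × 10²² / (3 × 1.08 × 10²⁶))^(1/3)
    = 7.06 × 10⁶ m

7.06 × 10⁶ m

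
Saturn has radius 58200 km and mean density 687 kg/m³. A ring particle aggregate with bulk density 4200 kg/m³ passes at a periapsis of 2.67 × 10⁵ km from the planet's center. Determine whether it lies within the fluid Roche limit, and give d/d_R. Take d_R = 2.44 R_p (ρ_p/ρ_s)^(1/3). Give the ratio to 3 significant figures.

outside; d/d_R ≈ 3.44

d_R = 2.44 × (58200 km) × (687/4200)^(1/3) = 77660 km
d/d_R = (2.67 × 10⁵) / (77660) = 3.44
Since d/d_R > 1, the body is outside the Roche limit.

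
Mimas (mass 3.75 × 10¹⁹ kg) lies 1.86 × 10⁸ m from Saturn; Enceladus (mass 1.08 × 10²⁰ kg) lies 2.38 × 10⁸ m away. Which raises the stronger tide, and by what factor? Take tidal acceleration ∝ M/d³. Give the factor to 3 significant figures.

Compare M/d³ for the two perturbers:
Mimas: (3.75 × 10¹⁹) / (1.86 × 10⁸)³ = 5.828 × 10⁻⁶
Enceladus: (1.08 × 10²⁰) / (2.38 × 10⁸)³ = 8.011 × 10⁻⁶
Ratio (larger/smaller) = 1.37

Enceladus, by a factor of ≈ 1.37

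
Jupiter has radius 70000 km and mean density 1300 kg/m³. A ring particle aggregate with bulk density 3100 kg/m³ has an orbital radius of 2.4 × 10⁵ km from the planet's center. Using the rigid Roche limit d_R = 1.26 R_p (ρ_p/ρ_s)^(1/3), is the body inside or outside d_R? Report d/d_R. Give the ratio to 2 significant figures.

d_R = 1.26 × (70000 km) × (1300/3100)^(1/3) = 66020 km
d/d_R = (2.4 × 10⁵) / (66020) = 3.6
Since d/d_R > 1, the body is outside the Roche limit.

outside; d/d_R ≈ 3.6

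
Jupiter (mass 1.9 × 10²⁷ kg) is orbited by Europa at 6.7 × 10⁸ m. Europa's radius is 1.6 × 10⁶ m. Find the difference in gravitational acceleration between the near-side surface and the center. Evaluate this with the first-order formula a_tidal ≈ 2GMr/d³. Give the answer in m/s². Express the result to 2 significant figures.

1.3 × 10⁻³ m/s²

Δa = 2GMr/d³
   = 2 × (6.674 × 10⁻¹¹) × (1.9 × 10²⁷) × (1.6 × 10⁶) / (6.7 × 10⁸)³
   = 1.3 × 10⁻³ m/s²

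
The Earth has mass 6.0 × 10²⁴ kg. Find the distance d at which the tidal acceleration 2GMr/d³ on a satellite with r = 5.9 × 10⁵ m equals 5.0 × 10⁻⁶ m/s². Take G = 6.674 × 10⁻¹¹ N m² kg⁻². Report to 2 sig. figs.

4.6 × 10⁸ m

2GMr/d³ = a_tidal  ⇒  d = (2GMr / a_tidal)^(1/3)
d = (2 × 6.674×10⁻¹¹ × (6.0 × 10²⁴) × (5.9 × 10⁵) / (5.0 × 10⁻⁶))^(1/3)
  = 4.6 × 10⁸ m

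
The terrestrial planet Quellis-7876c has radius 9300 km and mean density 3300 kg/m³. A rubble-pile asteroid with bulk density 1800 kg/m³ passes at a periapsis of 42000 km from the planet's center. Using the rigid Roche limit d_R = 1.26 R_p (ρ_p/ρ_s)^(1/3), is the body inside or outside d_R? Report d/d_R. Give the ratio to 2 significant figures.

outside; d/d_R ≈ 2.9

d_R = 1.26 × (9300 km) × (3300/1800)^(1/3) = 14340 km
d/d_R = (42000) / (14340) = 2.9
Since d/d_R > 1, the body is outside the Roche limit.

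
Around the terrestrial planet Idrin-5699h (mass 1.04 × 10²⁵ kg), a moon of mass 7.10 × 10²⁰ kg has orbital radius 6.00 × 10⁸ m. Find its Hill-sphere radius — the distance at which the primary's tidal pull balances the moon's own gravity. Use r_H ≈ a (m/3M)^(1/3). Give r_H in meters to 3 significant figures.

1.70 × 10⁷ m

r_H ≈ a (m/3M)^(1/3)
    = (6.00 × 10⁸) × (7.10 × 10²⁰ / (3 × 1.04 × 10²⁵))^(1/3)
    = 1.70 × 10⁷ m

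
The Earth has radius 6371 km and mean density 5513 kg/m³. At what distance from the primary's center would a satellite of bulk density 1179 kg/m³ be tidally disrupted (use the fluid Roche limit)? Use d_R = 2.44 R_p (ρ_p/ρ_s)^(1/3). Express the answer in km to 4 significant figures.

25990 km

d_R = 2.44 × 6371 km × (5513/1179)^(1/3)
    = 25990 km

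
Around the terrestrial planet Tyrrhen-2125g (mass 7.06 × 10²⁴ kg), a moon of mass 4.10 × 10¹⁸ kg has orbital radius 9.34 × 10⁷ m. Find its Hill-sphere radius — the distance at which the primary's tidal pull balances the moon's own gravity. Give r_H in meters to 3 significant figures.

5.40 × 10⁵ m

r_H ≈ a (m/3M)^(1/3)
    = (9.34 × 10⁷) × (4.10 × 10¹⁸ / (3 × 7.06 × 10²⁴))^(1/3)
    = 5.40 × 10⁵ m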